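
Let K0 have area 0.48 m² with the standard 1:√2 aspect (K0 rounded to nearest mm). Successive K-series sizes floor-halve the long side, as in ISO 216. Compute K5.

103 × 145 mm

Let K0's short side be w mm. w · w√2 = 0.48 m² = 480,000 mm², so w ≈ 582.6 mm and w√2 ≈ 823.9 mm → K0 = 583 × 824 mm.
K1: ⌊824/2⌋ × 583 = 412 × 583 mm
K2: ⌊583/2⌋ × 412 = 291 × 412 mm
K3: ⌊412/2⌋ × 291 = 206 × 291 mm
K4: ⌊291/2⌋ × 206 = 145 × 206 mm
K5: ⌊206/2⌋ × 145 = 103 × 145 mm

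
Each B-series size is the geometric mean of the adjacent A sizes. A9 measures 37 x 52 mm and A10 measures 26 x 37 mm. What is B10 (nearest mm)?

Short side: √(37 · 26) = √962 ≈ 31.0 → 31 mm
Long side: √(52 · 37) = √1924 ≈ 43.9 → 44 mm

31 × 44 mm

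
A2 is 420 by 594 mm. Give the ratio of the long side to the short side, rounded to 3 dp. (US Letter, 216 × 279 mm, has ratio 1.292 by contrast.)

594 / 420 = 1.414
Matches √2 ≈ 1.414 — the ISO 216 defining ratio.

1.414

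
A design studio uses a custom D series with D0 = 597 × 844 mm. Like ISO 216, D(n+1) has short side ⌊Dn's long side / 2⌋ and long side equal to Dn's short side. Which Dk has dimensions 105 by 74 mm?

D0: 597 × 844 mm
D1: 422 × 597 mm
D2: 298 × 422 mm
D3: 211 × 298 mm
D4: 149 × 211 mm
D5: 105 × 149 mm
D6: 74 × 105 mm
D7: 52 × 74 mm
→ matches D6.

D6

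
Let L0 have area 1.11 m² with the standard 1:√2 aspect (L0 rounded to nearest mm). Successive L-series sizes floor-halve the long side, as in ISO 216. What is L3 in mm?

Let L0's short side be w mm. w · w√2 = 1.11 m² = 1,110,000 mm², so w ≈ 885.9 mm and w√2 ≈ 1252.9 mm → L0 = 886 × 1253 mm.
L1: ⌊1253/2⌋ × 886 = 626 × 886 mm
L2: ⌊886/2⌋ × 626 = 443 × 626 mm
L3: ⌊626/2⌋ × 443 = 313 × 443 mm

313 × 443 mm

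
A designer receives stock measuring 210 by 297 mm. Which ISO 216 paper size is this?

A4 (210 × 297 mm)

Aspect ratio 297/210 ≈ 1.414 — close to the ISO √2 ≈ 1.414.
In the A-series (A0 area = 1 m²): A4 = 210 × 297 mm.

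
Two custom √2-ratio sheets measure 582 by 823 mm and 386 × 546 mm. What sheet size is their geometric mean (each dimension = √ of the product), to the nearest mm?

474 × 670 mm

Short side: √(582 · 386) = √224652 ≈ 474.0 → 474 mm
Long side: √(823 · 546) = √449358 ≈ 670.3 → 670 mm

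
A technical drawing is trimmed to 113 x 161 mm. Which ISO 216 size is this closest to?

Aspect ratio 161/113 ≈ 1.425 — close to the ISO √2 ≈ 1.414.
In the C-series (envelope sizes, between A and B): C6 = 114 × 162 mm.
Off by 2 mm total — nearest standard size.

C6 (114 × 162 mm)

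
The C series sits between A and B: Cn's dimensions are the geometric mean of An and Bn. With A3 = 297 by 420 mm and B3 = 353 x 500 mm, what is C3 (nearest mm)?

Short side: √(297 · 353) = √104841 ≈ 323.8 → 324 mm
Long side: √(420 · 500) = √210000 ≈ 458.3 → 458 mm

324 × 458 mm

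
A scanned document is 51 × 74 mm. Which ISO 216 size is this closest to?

Aspect ratio 74/51 ≈ 1.451 (ISO target is √2 ≈ 1.414).
In the A-series (A0 area = 1 m²): A8 = 52 × 74 mm.
Off by 1 mm total — nearest standard size.

A8 (52 × 74 mm)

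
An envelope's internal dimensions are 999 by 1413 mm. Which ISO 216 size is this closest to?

B0 (1000 × 1414 mm)

Aspect ratio 1413/999 ≈ 1.414 — close to the ISO √2 ≈ 1.414.
In the B-series (B0 = 1000 × 1414 mm): B0 = 1000 × 1414 mm.
Off by 2 mm total — nearest standard size.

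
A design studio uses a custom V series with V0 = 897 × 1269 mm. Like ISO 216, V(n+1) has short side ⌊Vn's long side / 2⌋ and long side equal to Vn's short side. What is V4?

V1: ⌊1269/2⌋ × 897 = 634 × 897 mm
V2: ⌊897/2⌋ × 634 = 448 × 634 mm
V3: ⌊634/2⌋ × 448 = 317 × 448 mm
V4: ⌊448/2⌋ × 317 = 224 × 317 mm

224 × 317 mm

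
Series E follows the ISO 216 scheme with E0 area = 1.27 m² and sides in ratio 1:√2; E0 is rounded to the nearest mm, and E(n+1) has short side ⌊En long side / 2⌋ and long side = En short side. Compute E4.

Let E0's short side be w mm. w · w√2 = 1.27 m² = 1,270,000 mm², so w ≈ 947.6 mm and w√2 ≈ 1340.2 mm → E0 = 948 × 1340 mm.
E1: ⌊1340/2⌋ × 948 = 670 × 948 mm
E2: ⌊948/2⌋ × 670 = 474 × 670 mm
E3: ⌊670/2⌋ × 474 = 335 × 474 mm
E4: ⌊474/2⌋ × 335 = 237 × 335 mm

237 × 335 mm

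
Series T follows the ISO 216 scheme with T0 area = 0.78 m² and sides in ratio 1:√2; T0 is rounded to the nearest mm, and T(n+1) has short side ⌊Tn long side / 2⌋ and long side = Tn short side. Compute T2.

371 × 525 mm

Let T0's short side be w mm. w · w√2 = 0.78 m² = 780,000 mm², so w ≈ 742.7 mm and w√2 ≈ 1050.3 mm → T0 = 743 × 1050 mm.
T1: ⌊1050/2⌋ × 743 = 525 × 743 mm
T2: ⌊743/2⌋ × 525 = 371 × 525 mm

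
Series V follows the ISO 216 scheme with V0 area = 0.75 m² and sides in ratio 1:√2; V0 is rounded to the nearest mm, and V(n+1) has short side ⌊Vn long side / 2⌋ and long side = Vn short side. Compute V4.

Let V0's short side be w mm. w · w√2 = 0.75 m² = 750,000 mm², so w ≈ 728.2 mm and w√2 ≈ 1029.9 mm → V0 = 728 × 1030 mm.
V1: ⌊1030/2⌋ × 728 = 515 × 728 mm
V2: ⌊728/2⌋ × 515 = 364 × 515 mm
V3: ⌊515/2⌋ × 364 = 257 × 364 mm
V4: ⌊364/2⌋ × 257 = 182 × 257 mm

182 × 257 mm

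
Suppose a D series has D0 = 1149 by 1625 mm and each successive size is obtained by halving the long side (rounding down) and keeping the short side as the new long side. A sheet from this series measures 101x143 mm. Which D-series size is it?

D7

D0: 1149 × 1625 mm
D1: 812 × 1149 mm
D2: 574 × 812 mm
D3: 406 × 574 mm
D4: 287 × 406 mm
D5: 203 × 287 mm
D6: 143 × 203 mm
D7: 101 × 143 mm
D8: 71 × 101 mm
→ matches D7.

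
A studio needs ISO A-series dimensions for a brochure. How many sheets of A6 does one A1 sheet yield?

32

Each ISO step halves the sheet: 1 × A1 → 2 × A2 → 4 × A3 → 8 × A4 → …
From A1 to A6 is 5 halving steps: 2^5 = 32.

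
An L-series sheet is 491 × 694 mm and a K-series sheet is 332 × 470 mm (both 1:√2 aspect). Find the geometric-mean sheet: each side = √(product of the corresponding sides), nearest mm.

404 × 571 mm

Short side: √(491 · 332) = √163012 ≈ 403.7 → 404 mm
Long side: √(694 · 470) = √326180 ≈ 571.1 → 571 mm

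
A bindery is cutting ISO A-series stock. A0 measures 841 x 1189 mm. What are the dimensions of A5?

A1: ⌊1189/2⌋ × 841 = 594 × 841 mm
A2: ⌊841/2⌋ × 594 = 420 × 594 mm
A3: ⌊594/2⌋ × 420 = 297 × 420 mm
A4: ⌊420/2⌋ × 297 = 210 × 297 mm
A5: ⌊297/2⌋ × 210 = 148 × 210 mm

148 × 210 mm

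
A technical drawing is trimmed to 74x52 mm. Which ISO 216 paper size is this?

Aspect ratio 74/52 ≈ 1.423 — close to the ISO √2 ≈ 1.414.
In the A-series (A0 area = 1 m²): A8 = 52 × 74 mm.

A8 (52 × 74 mm)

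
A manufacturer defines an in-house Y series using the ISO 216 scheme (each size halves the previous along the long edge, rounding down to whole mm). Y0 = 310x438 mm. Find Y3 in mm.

Y1: ⌊438/2⌋ × 310 = 219 × 310 mm
Y2: ⌊310/2⌋ × 219 = 155 × 219 mm
Y3: ⌊219/2⌋ × 155 = 109 × 155 mm

109 × 155 mm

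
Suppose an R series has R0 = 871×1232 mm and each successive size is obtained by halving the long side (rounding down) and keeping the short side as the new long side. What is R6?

108 × 154 mm

R1: ⌊1232/2⌋ × 871 = 616 × 871 mm
R2: ⌊871/2⌋ × 616 = 435 × 616 mm
R3: ⌊616/2⌋ × 435 = 308 × 435 mm
R4: ⌊435/2⌋ × 308 = 217 × 308 mm
R5: ⌊308/2⌋ × 217 = 154 × 217 mm
R6: ⌊217/2⌋ × 154 = 108 × 154 mm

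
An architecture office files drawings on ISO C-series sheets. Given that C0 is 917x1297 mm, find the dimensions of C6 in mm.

114 × 162 mm

C1: ⌊1297/2⌋ × 917 = 648 × 917 mm
C2: ⌊917/2⌋ × 648 = 458 × 648 mm
C3: ⌊648/2⌋ × 458 = 324 × 458 mm
C4: ⌊458/2⌋ × 324 = 229 × 324 mm
C5: ⌊324/2⌋ × 229 = 162 × 229 mm
C6: ⌊229/2⌋ × 162 = 114 × 162 mm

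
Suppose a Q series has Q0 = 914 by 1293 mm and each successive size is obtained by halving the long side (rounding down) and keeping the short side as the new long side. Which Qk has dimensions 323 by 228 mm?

Q4

Q0: 914 × 1293 mm
Q1: 646 × 914 mm
Q2: 457 × 646 mm
Q3: 323 × 457 mm
Q4: 228 × 323 mm
Q5: 161 × 228 mm
→ matches Q4.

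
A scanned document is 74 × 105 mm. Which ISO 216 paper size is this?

Aspect ratio 105/74 ≈ 1.419 — close to the ISO √2 ≈ 1.414.
In the A-series (A0 area = 1 m²): A7 = 74 × 105 mm.

A7 (74 × 105 mm)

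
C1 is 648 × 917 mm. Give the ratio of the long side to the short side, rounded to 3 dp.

1.415

917 / 648 = 1.415
Matches √2 ≈ 1.414 — the ISO 216 defining ratio.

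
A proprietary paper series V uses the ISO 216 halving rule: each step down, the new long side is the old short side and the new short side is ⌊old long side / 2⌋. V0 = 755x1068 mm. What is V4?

188 × 267 mm

V1: ⌊1068/2⌋ × 755 = 534 × 755 mm
V2: ⌊755/2⌋ × 534 = 377 × 534 mm
V3: ⌊534/2⌋ × 377 = 267 × 377 mm
V4: ⌊377/2⌋ × 267 = 188 × 267 mm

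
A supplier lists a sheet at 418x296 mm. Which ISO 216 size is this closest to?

Aspect ratio 418/296 ≈ 1.412 — close to the ISO √2 ≈ 1.414.
In the A-series (A0 area = 1 m²): A3 = 297 × 420 mm.
Off by 3 mm total — nearest standard size.

A3 (297 × 420 mm)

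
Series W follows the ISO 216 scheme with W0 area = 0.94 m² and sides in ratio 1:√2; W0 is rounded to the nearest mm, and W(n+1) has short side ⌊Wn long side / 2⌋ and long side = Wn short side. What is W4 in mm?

Let W0's short side be w mm. w · w√2 = 0.94 m² = 940,000 mm², so w ≈ 815.3 mm and w√2 ≈ 1153.0 mm → W0 = 815 × 1153 mm.
W1: ⌊1153/2⌋ × 815 = 576 × 815 mm
W2: ⌊815/2⌋ × 576 = 407 × 576 mm
W3: ⌊576/2⌋ × 407 = 288 × 407 mm
W4: ⌊407/2⌋ × 288 = 203 × 288 mm

203 × 288 mm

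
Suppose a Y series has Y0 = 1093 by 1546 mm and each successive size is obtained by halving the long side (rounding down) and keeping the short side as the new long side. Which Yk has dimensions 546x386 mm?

Y0: 1093 × 1546 mm
Y1: 773 × 1093 mm
Y2: 546 × 773 mm
Y3: 386 × 546 mm
Y4: 273 × 386 mm
→ matches Y3.

Y3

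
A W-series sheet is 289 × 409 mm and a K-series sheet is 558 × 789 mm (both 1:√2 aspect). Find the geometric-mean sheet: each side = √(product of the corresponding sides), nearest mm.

Short side: √(289 · 558) = √161262 ≈ 401.6 → 402 mm
Long side: √(409 · 789) = √322701 ≈ 568.1 → 568 mm

402 × 568 mm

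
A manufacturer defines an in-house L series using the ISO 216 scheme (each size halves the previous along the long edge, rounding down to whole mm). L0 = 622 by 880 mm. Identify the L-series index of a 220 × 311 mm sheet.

L0: 622 × 880 mm
L1: 440 × 622 mm
L2: 311 × 440 mm
L3: 220 × 311 mm
L4: 155 × 220 mm
→ matches L3.

L3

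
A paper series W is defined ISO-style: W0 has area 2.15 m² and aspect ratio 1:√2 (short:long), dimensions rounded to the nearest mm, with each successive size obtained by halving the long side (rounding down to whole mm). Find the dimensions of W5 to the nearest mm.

218 × 308 mm

Let W0's short side be w mm. w · w√2 = 2.15 m² = 2,150,000 mm², so w ≈ 1233.0 mm and w√2 ≈ 1743.7 mm → W0 = 1233 × 1744 mm.
W1: ⌊1744/2⌋ × 1233 = 872 × 1233 mm
W2: ⌊1233/2⌋ × 872 = 616 × 872 mm
W3: ⌊872/2⌋ × 616 = 436 × 616 mm
W4: ⌊616/2⌋ × 436 = 308 × 436 mm
W5: ⌊436/2⌋ × 308 = 218 × 308 mm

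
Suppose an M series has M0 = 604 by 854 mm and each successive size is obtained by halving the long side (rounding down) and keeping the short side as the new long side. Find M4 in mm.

M1: ⌊854/2⌋ × 604 = 427 × 604 mm
M2: ⌊604/2⌋ × 427 = 302 × 427 mm
M3: ⌊427/2⌋ × 302 = 213 × 302 mm
M4: ⌊302/2⌋ × 213 = 151 × 213 mm

151 × 213 mm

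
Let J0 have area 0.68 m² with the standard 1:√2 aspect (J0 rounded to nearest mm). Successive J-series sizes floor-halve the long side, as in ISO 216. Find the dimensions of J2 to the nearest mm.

Let J0's short side be w mm. w · w√2 = 0.68 m² = 680,000 mm², so w ≈ 693.4 mm and w√2 ≈ 980.6 mm → J0 = 693 × 981 mm.
J1: ⌊981/2⌋ × 693 = 490 × 693 mm
J2: ⌊693/2⌋ × 490 = 346 × 490 mm

346 × 490 mm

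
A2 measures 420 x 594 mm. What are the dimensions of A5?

148 × 210 mm

A3: ⌊594/2⌋ × 420 = 297 × 420 mm
A4: ⌊420/2⌋ × 297 = 210 × 297 mm
A5: ⌊297/2⌋ × 210 = 148 × 210 mm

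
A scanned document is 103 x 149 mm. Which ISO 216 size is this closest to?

A6 (105 × 148 mm)

Aspect ratio 149/103 ≈ 1.447 (ISO target is √2 ≈ 1.414).
In the A-series (A0 area = 1 m²): A6 = 105 × 148 mm.
Off by 3 mm total — nearest standard size.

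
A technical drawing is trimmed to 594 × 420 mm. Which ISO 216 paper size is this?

A2 (420 × 594 mm)

Aspect ratio 594/420 ≈ 1.414 — close to the ISO √2 ≈ 1.414.
In the A-series (A0 area = 1 m²): A2 = 420 × 594 mm.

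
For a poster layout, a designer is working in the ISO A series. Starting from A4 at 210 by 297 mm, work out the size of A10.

A5: ⌊297/2⌋ × 210 = 148 × 210 mm
A6: ⌊210/2⌋ × 148 = 105 × 148 mm
A7: ⌊148/2⌋ × 105 = 74 × 105 mm
A8: ⌊105/2⌋ × 74 = 52 × 74 mm
A9: ⌊74/2⌋ × 52 = 37 × 52 mm
A10: ⌊52/2⌋ × 37 = 26 × 37 mm

26 × 37 mm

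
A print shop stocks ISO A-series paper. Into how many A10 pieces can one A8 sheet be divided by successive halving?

4

Each ISO step halves the sheet: 1 × A8 → 2 × A9 → 4 × A10
From A8 to A10 is 2 halving steps: 2^2 = 4.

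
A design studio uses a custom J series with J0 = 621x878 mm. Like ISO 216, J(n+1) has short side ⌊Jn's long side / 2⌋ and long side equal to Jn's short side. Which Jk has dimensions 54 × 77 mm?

J7

J0: 621 × 878 mm
J1: 439 × 621 mm
J2: 310 × 439 mm
J3: 219 × 310 mm
J4: 155 × 219 mm
J5: 109 × 155 mm
J6: 77 × 109 mm
J7: 54 × 77 mm
J8: 38 × 54 mm
→ matches J7.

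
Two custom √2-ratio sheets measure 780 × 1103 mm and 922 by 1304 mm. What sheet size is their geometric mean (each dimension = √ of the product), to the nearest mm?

848 × 1199 mm

Short side: √(780 · 922) = √719160 ≈ 848.0 → 848 mm
Long side: √(1103 · 1304) = √1438312 ≈ 1199.3 → 1199 mm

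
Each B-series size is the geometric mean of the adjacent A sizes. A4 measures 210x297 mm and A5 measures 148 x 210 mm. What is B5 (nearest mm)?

Short side: √(210 · 148) = √31080 ≈ 176.3 → 176 mm
Long side: √(297 · 210) = √62370 ≈ 249.7 → 250 mm

176 × 250 mm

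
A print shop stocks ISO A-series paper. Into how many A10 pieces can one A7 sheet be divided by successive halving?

A7 = 74 × 105 mm; A10 = 26 × 37 mm.
Each halving step doubles the count; 3 steps from A7 to A10.
2^3 = 8.

8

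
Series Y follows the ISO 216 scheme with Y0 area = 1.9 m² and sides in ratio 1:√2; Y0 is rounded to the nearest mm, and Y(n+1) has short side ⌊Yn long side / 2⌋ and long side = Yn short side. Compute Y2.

579 × 819 mm

Let Y0's short side be w mm. w · w√2 = 1.9 m² = 1,900,000 mm², so w ≈ 1159.1 mm and w√2 ≈ 1639.2 mm → Y0 = 1159 × 1639 mm.
Y1: ⌊1639/2⌋ × 1159 = 819 × 1159 mm
Y2: ⌊1159/2⌋ × 819 = 579 × 819 mm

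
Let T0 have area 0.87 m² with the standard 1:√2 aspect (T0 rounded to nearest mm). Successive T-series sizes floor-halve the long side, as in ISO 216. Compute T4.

196 × 277 mm

Let T0's short side be w mm. w · w√2 = 0.87 m² = 870,000 mm², so w ≈ 784.3 mm and w√2 ≈ 1109.2 mm → T0 = 784 × 1109 mm.
T1: ⌊1109/2⌋ × 784 = 554 × 784 mm
T2: ⌊784/2⌋ × 554 = 392 × 554 mm
T3: ⌊554/2⌋ × 392 = 277 × 392 mm
T4: ⌊392/2⌋ × 277 = 196 × 277 mm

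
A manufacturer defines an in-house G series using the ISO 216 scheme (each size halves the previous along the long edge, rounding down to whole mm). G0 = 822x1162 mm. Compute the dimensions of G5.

145 × 205 mm

G1: ⌊1162/2⌋ × 822 = 581 × 822 mm
G2: ⌊822/2⌋ × 581 = 411 × 581 mm
G3: ⌊581/2⌋ × 411 = 290 × 411 mm
G4: ⌊411/2⌋ × 290 = 205 × 290 mm
G5: ⌊290/2⌋ × 205 = 145 × 205 mm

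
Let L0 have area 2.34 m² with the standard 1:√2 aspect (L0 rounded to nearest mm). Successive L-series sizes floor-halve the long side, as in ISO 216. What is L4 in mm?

Let L0's short side be w mm. w · w√2 = 2.34 m² = 2,340,000 mm², so w ≈ 1286.3 mm and w√2 ≈ 1819.1 mm → L0 = 1286 × 1819 mm.
L1: ⌊1819/2⌋ × 1286 = 909 × 1286 mm
L2: ⌊1286/2⌋ × 909 = 643 × 909 mm
L3: ⌊909/2⌋ × 643 = 454 × 643 mm
L4: ⌊643/2⌋ × 454 = 321 × 454 mm

321 × 454 mm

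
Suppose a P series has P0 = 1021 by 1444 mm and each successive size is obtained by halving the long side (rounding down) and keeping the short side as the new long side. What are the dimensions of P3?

361 × 510 mm

P1: ⌊1444/2⌋ × 1021 = 722 × 1021 mm
P2: ⌊1021/2⌋ × 722 = 510 × 722 mm
P3: ⌊722/2⌋ × 510 = 361 × 510 mm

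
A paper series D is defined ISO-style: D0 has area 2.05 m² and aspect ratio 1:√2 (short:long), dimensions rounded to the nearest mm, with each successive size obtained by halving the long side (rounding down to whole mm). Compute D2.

602 × 851 mm

Let D0's short side be w mm. w · w√2 = 2.05 m² = 2,050,000 mm², so w ≈ 1204.0 mm and w√2 ≈ 1702.7 mm → D0 = 1204 × 1703 mm.
D1: ⌊1703/2⌋ × 1204 = 851 × 1204 mm
D2: ⌊1204/2⌋ × 851 = 602 × 851 mm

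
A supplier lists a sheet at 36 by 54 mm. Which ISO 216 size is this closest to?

Aspect ratio 54/36 ≈ 1.500 (ISO target is √2 ≈ 1.414).
In the A-series (A0 area = 1 m²): A9 = 37 × 52 mm.
Off by 3 mm total — nearest standard size.

A9 (37 × 52 mm)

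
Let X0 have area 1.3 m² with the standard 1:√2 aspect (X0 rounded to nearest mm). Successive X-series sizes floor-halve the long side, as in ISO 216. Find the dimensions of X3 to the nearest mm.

339 × 479 mm

Let X0's short side be w mm. w · w√2 = 1.3 m² = 1,300,000 mm², so w ≈ 958.8 mm and w√2 ≈ 1355.9 mm → X0 = 959 × 1356 mm.
X1: ⌊1356/2⌋ × 959 = 678 × 959 mm
X2: ⌊959/2⌋ × 678 = 479 × 678 mm
X3: ⌊678/2⌋ × 479 = 339 × 479 mm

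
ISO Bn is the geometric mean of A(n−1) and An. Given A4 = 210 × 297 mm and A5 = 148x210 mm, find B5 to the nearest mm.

Short side: √(210 · 148) = √31080 ≈ 176.3 → 176 mm
Long side: √(297 · 210) = √62370 ≈ 249.7 → 250 mm

176 × 250 mm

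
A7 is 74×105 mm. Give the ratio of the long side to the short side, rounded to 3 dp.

1.419

105 / 74 = 1.419
ISO 216 targets √2 ≈ 1.414; the +0.005 deviation is from mm rounding.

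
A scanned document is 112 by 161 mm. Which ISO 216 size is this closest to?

Aspect ratio 161/112 ≈ 1.438 (ISO target is √2 ≈ 1.414).
In the C-series (envelope sizes, between A and B): C6 = 114 × 162 mm.
Off by 3 mm total — nearest standard size.

C6 (114 × 162 mm)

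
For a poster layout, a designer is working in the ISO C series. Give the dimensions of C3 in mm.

324 × 458 mm

C0 = 917 × 1297 mm (C0 is the geometric mean of A0 and B0, aspect 1:√2).
C1: ⌊1297/2⌋ × 917 = 648 × 917 mm
C2: ⌊917/2⌋ × 648 = 458 × 648 mm
C3: ⌊648/2⌋ × 458 = 324 × 458 mm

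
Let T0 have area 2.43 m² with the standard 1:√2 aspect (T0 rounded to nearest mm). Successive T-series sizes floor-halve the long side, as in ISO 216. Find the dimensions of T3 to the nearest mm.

Let T0's short side be w mm. w · w√2 = 2.43 m² = 2,430,000 mm², so w ≈ 1310.8 mm and w√2 ≈ 1853.8 mm → T0 = 1311 × 1854 mm.
T1: ⌊1854/2⌋ × 1311 = 927 × 1311 mm
T2: ⌊1311/2⌋ × 927 = 655 × 927 mm
T3: ⌊927/2⌋ × 655 = 463 × 655 mm

463 × 655 mm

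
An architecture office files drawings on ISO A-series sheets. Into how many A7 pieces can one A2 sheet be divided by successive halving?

Each ISO step halves the sheet: 1 × A2 → 2 × A3 → 4 × A4 → 8 × A5 → …
From A2 to A7 is 5 halving steps: 2^5 = 32.

32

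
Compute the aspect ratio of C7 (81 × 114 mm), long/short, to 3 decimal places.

114 / 81 = 1.407
ISO 216 targets √2 ≈ 1.414; the -0.007 deviation is from mm rounding.

1.407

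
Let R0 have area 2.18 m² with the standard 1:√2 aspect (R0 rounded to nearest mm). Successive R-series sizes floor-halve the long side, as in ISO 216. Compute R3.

439 × 621 mm

Let R0's short side be w mm. w · w√2 = 2.18 m² = 2,180,000 mm², so w ≈ 1241.6 mm and w√2 ≈ 1755.8 mm → R0 = 1242 × 1756 mm.
R1: ⌊1756/2⌋ × 1242 = 878 × 1242 mm
R2: ⌊1242/2⌋ × 878 = 621 × 878 mm
R3: ⌊878/2⌋ × 621 = 439 × 621 mm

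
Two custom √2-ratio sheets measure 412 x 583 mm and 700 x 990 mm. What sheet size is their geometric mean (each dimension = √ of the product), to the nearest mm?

Short side: √(412 · 700) = √288400 ≈ 537.0 → 537 mm
Long side: √(583 · 990) = √577170 ≈ 759.7 → 760 mm

537 × 760 mm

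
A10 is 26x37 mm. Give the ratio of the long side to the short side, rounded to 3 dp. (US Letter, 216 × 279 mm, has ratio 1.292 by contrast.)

1.423

37 / 26 = 1.423
ISO 216 targets √2 ≈ 1.414; the +0.009 deviation is from mm rounding.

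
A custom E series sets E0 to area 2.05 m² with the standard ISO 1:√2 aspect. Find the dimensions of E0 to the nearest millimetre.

Let the short side be w mm. Then w · w√2 = 2.05 m² = 2,050,000 mm².
w² = 2,050,000/√2, so w ≈ 1204.0 mm; long side = w√2 ≈ 1702.7 mm.

1204 × 1703 mm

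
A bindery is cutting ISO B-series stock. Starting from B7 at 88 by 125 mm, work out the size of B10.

B8: ⌊125/2⌋ × 88 = 62 × 88 mm
B9: ⌊88/2⌋ × 62 = 44 × 62 mm
B10: ⌊62/2⌋ × 44 = 31 × 44 mm

31 × 44 mm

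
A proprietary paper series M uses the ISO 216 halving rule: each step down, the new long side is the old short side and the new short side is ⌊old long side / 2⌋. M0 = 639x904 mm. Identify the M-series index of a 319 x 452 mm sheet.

M0: 639 × 904 mm
M1: 452 × 639 mm
M2: 319 × 452 mm
M3: 226 × 319 mm
→ matches M2.

M2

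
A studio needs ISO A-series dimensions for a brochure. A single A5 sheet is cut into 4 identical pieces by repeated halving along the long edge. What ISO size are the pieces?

4 = 2^2, so 2 halving steps.
A5 → A6 → … → A7 after 2 steps.

A7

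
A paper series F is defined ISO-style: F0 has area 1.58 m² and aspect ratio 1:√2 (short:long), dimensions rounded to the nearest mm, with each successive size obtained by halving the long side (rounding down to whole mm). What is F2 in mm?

528 × 747 mm

Let F0's short side be w mm. w · w√2 = 1.58 m² = 1,580,000 mm², so w ≈ 1057.0 mm and w√2 ≈ 1494.8 mm → F0 = 1057 × 1495 mm.
F1: ⌊1495/2⌋ × 1057 = 747 × 1057 mm
F2: ⌊1057/2⌋ × 747 = 528 × 747 mm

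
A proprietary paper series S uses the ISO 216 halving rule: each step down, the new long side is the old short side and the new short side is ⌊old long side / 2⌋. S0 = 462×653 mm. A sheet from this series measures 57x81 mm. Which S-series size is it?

S6

S0: 462 × 653 mm
S1: 326 × 462 mm
S2: 231 × 326 mm
S3: 163 × 231 mm
S4: 115 × 163 mm
S5: 81 × 115 mm
S6: 57 × 81 mm
S7: 40 × 57 mm
→ matches S6.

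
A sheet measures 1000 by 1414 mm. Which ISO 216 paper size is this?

Aspect ratio 1414/1000 ≈ 1.414 — close to the ISO √2 ≈ 1.414.
In the B-series (B0 = 1000 × 1414 mm): B0 = 1000 × 1414 mm.

B0 (1000 × 1414 mm)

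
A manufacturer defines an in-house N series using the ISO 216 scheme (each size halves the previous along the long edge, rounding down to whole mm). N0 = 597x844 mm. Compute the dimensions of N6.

N1: ⌊844/2⌋ × 597 = 422 × 597 mm
N2: ⌊597/2⌋ × 422 = 298 × 422 mm
N3: ⌊422/2⌋ × 298 = 211 × 298 mm
N4: ⌊298/2⌋ × 211 = 149 × 211 mm
N5: ⌊211/2⌋ × 149 = 105 × 149 mm
N6: ⌊149/2⌋ × 105 = 74 × 105 mm

74 × 105 mm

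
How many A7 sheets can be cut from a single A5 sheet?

4

A5 = 148 × 210 mm; A7 = 74 × 105 mm.
Each halving step doubles the count; 2 steps from A5 to A7.
2^2 = 4.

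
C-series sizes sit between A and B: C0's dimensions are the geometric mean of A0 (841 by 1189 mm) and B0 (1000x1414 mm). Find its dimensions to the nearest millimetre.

917 × 1297 mm

Short: √(841 · 1000) = √841000 ≈ 917.1 mm.
Long: √(1189 · 1414) = √1681246 ≈ 1296.6 mm.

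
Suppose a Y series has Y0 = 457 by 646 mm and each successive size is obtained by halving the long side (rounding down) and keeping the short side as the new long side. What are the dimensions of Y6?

57 × 80 mm

Y1: ⌊646/2⌋ × 457 = 323 × 457 mm
Y2: ⌊457/2⌋ × 323 = 228 × 323 mm
Y3: ⌊323/2⌋ × 228 = 161 × 228 mm
Y4: ⌊228/2⌋ × 161 = 114 × 161 mm
Y5: ⌊161/2⌋ × 114 = 80 × 114 mm
Y6: ⌊114/2⌋ × 80 = 57 × 80 mm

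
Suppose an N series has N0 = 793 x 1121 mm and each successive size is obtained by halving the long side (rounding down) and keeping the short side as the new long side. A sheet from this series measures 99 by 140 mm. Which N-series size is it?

N6

N0: 793 × 1121 mm
N1: 560 × 793 mm
N2: 396 × 560 mm
N3: 280 × 396 mm
N4: 198 × 280 mm
N5: 140 × 198 mm
N6: 99 × 140 mm
N7: 70 × 99 mm
→ matches N6.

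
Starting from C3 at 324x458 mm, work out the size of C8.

57 × 81 mm

C4: ⌊458/2⌋ × 324 = 229 × 324 mm
C5: ⌊324/2⌋ × 229 = 162 × 229 mm
C6: ⌊229/2⌋ × 162 = 114 × 162 mm
C7: ⌊162/2⌋ × 114 = 81 × 114 mm
C8: ⌊114/2⌋ × 81 = 57 × 81 mm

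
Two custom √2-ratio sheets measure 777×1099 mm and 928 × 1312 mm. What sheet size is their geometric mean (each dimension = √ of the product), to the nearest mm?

Short side: √(777 · 928) = √721056 ≈ 849.2 → 849 mm
Long side: √(1099 · 1312) = √1441888 ≈ 1200.8 → 1201 mm

849 × 1201 mm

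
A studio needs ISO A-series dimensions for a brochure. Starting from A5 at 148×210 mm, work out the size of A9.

37 × 52 mm

A6: ⌊210/2⌋ × 148 = 105 × 148 mm
A7: ⌊148/2⌋ × 105 = 74 × 105 mm
A8: ⌊105/2⌋ × 74 = 52 × 74 mm
A9: ⌊74/2⌋ × 52 = 37 × 52 mm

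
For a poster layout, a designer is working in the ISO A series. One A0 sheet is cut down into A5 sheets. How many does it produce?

Each ISO step halves the sheet: 1 × A0 → 2 × A1 → 4 × A2 → 8 × A3 → …
From A0 to A5 is 5 halving steps: 2^5 = 32.

32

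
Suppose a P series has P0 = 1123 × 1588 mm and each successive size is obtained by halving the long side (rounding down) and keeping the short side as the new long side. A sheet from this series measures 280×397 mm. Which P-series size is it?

P4

P0: 1123 × 1588 mm
P1: 794 × 1123 mm
P2: 561 × 794 mm
P3: 397 × 561 mm
P4: 280 × 397 mm
P5: 198 × 280 mm
→ matches P4.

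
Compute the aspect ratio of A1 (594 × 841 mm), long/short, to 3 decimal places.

841 / 594 = 1.416
ISO 216 targets √2 ≈ 1.414; the +0.002 deviation is from mm rounding.

1.416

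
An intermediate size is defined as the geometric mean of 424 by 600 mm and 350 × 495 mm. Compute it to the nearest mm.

Short side: √(424 · 350) = √148400 ≈ 385.2 → 385 mm
Long side: √(600 · 495) = √297000 ≈ 545.0 → 545 mm

385 × 545 mm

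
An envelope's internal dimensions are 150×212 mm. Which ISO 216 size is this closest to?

A5 (148 × 210 mm)

Aspect ratio 212/150 ≈ 1.413 — close to the ISO √2 ≈ 1.414.
In the A-series (A0 area = 1 m²): A5 = 148 × 210 mm.
Off by 4 mm total — nearest standard size.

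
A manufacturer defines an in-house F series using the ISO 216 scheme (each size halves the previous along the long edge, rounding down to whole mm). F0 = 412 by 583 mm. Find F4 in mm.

F1: ⌊583/2⌋ × 412 = 291 × 412 mm
F2: ⌊412/2⌋ × 291 = 206 × 291 mm
F3: ⌊291/2⌋ × 206 = 145 × 206 mm
F4: ⌊206/2⌋ × 145 = 103 × 145 mm

103 × 145 mm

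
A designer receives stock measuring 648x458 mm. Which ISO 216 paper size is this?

Aspect ratio 648/458 ≈ 1.415 — close to the ISO √2 ≈ 1.414.
In the C-series (envelope sizes, between A and B): C2 = 458 × 648 mm.

C2 (458 × 648 mm)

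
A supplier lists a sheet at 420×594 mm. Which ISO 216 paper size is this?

Aspect ratio 594/420 ≈ 1.414 — close to the ISO √2 ≈ 1.414.
In the A-series (A0 area = 1 m²): A2 = 420 × 594 mm.

A2 (420 × 594 mm)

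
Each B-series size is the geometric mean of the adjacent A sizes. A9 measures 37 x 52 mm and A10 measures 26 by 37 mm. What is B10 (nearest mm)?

31 × 44 mm

Short side: √(37 · 26) = √962 ≈ 31.0 → 31 mm
Long side: √(52 · 37) = √1924 ≈ 43.9 → 44 mm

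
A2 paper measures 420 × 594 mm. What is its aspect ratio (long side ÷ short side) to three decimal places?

1.414

594 / 420 = 1.414
Matches √2 ≈ 1.414 — the ISO 216 defining ratio.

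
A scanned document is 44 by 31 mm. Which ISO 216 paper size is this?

Aspect ratio 44/31 ≈ 1.419 — close to the ISO √2 ≈ 1.414.
In the B-series (B0 = 1000 × 1414 mm): B10 = 31 × 44 mm.

B10 (31 × 44 mm)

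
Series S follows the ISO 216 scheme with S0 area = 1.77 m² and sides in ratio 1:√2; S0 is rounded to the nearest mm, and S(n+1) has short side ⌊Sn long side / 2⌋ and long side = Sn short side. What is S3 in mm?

395 × 559 mm

Let S0's short side be w mm. w · w√2 = 1.77 m² = 1,770,000 mm², so w ≈ 1118.7 mm and w√2 ≈ 1582.1 mm → S0 = 1119 × 1582 mm.
S1: ⌊1582/2⌋ × 1119 = 791 × 1119 mm
S2: ⌊1119/2⌋ × 791 = 559 × 791 mm
S3: ⌊791/2⌋ × 559 = 395 × 559 mm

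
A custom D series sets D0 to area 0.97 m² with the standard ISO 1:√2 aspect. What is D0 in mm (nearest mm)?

Let the short side be w mm. Then w · w√2 = 0.97 m² = 970,000 mm².
w² = 970,000/√2, so w ≈ 828.2 mm; long side = w√2 ≈ 1171.2 mm.

828 × 1171 mm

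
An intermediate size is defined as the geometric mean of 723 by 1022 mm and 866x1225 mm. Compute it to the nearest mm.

791 × 1119 mm

Short side: √(723 · 866) = √626118 ≈ 791.3 → 791 mm
Long side: √(1022 · 1225) = √1251950 ≈ 1118.9 → 1119 mm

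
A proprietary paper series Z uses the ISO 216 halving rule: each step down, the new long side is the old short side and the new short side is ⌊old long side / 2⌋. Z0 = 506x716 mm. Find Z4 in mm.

126 × 179 mm

Z1: ⌊716/2⌋ × 506 = 358 × 506 mm
Z2: ⌊506/2⌋ × 358 = 253 × 358 mm
Z3: ⌊358/2⌋ × 253 = 179 × 253 mm
Z4: ⌊253/2⌋ × 179 = 126 × 179 mm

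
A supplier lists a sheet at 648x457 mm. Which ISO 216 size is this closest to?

Aspect ratio 648/457 ≈ 1.418 — close to the ISO √2 ≈ 1.414.
In the C-series (envelope sizes, between A and B): C2 = 458 × 648 mm.
Off by 1 mm total — nearest standard size.

C2 (458 × 648 mm)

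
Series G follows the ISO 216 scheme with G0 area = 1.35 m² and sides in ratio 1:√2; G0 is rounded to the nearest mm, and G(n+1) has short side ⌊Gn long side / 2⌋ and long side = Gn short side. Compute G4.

Let G0's short side be w mm. w · w√2 = 1.35 m² = 1,350,000 mm², so w ≈ 977.0 mm and w√2 ≈ 1381.7 mm → G0 = 977 × 1382 mm.
G1: ⌊1382/2⌋ × 977 = 691 × 977 mm
G2: ⌊977/2⌋ × 691 = 488 × 691 mm
G3: ⌊691/2⌋ × 488 = 345 × 488 mm
G4: ⌊488/2⌋ × 345 = 244 × 345 mm

244 × 345 mm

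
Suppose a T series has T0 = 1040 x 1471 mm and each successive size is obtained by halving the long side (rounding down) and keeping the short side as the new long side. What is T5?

183 × 260 mm

T1: ⌊1471/2⌋ × 1040 = 735 × 1040 mm
T2: ⌊1040/2⌋ × 735 = 520 × 735 mm
T3: ⌊735/2⌋ × 520 = 367 × 520 mm
T4: ⌊520/2⌋ × 367 = 260 × 367 mm
T5: ⌊367/2⌋ × 260 = 183 × 260 mm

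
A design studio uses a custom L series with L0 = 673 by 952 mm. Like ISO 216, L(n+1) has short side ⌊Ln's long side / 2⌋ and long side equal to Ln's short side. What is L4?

168 × 238 mm

L1: ⌊952/2⌋ × 673 = 476 × 673 mm
L2: ⌊673/2⌋ × 476 = 336 × 476 mm
L3: ⌊476/2⌋ × 336 = 238 × 336 mm
L4: ⌊336/2⌋ × 238 = 168 × 238 mm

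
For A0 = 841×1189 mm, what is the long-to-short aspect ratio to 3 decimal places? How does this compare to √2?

1.414

1189 / 841 = 1.414
Matches √2 ≈ 1.414 — the ISO 216 defining ratio.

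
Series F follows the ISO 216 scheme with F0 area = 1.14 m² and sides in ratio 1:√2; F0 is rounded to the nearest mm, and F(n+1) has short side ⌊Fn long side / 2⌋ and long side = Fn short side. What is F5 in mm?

Let F0's short side be w mm. w · w√2 = 1.14 m² = 1,140,000 mm², so w ≈ 897.8 mm and w√2 ≈ 1269.7 mm → F0 = 898 × 1270 mm.
F1: ⌊1270/2⌋ × 898 = 635 × 898 mm
F2: ⌊898/2⌋ × 635 = 449 × 635 mm
F3: ⌊635/2⌋ × 449 = 317 × 449 mm
F4: ⌊449/2⌋ × 317 = 224 × 317 mm
F5: ⌊317/2⌋ × 224 = 158 × 224 mm

158 × 224 mm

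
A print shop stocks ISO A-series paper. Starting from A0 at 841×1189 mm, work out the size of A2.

420 × 594 mm

A1: ⌊1189/2⌋ × 841 = 594 × 841 mm
A2: ⌊841/2⌋ × 594 = 420 × 594 mm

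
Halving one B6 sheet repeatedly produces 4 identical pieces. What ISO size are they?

4 = 2^2, so 2 halving steps.
B6 → B7 → … → B8 after 2 steps.

B8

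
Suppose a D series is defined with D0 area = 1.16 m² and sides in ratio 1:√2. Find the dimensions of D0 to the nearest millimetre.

906 × 1281 mm

Let the short side be w mm. Then w · w√2 = 1.16 m² = 1,160,000 mm².
w² = 1,160,000/√2, so w ≈ 905.7 mm; long side = w√2 ≈ 1280.8 mm.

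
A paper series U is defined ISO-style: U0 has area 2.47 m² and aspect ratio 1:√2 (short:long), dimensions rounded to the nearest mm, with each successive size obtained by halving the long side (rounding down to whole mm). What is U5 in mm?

Let U0's short side be w mm. w · w√2 = 2.47 m² = 2,470,000 mm², so w ≈ 1321.6 mm and w√2 ≈ 1869.0 mm → U0 = 1322 × 1869 mm.
U1: ⌊1869/2⌋ × 1322 = 934 × 1322 mm
U2: ⌊1322/2⌋ × 934 = 661 × 934 mm
U3: ⌊934/2⌋ × 661 = 467 × 661 mm
U4: ⌊661/2⌋ × 467 = 330 × 467 mm
U5: ⌊467/2⌋ × 330 = 233 × 330 mm

233 × 330 mm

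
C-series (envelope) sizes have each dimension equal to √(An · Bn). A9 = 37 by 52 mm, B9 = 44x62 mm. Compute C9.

40 × 57 mm

Short side: √(37 · 44) = √1628 ≈ 40.3 → 40 mm
Long side: √(52 · 62) = √3224 ≈ 56.8 → 57 mm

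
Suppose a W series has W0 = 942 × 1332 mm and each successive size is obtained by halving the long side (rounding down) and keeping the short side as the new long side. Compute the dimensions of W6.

W1 = 666 × 942 mm (from W0 by 1 halving).
W2: ⌊942/2⌋ × 666 = 471 × 666 mm
W3: ⌊666/2⌋ × 471 = 333 × 471 mm
W4: ⌊471/2⌋ × 333 = 235 × 333 mm
W5: ⌊333/2⌋ × 235 = 166 × 235 mm
W6: ⌊235/2⌋ × 166 = 117 × 166 mm

117 × 166 mm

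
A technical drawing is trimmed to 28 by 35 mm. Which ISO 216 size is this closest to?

A10 (26 × 37 mm)

Aspect ratio 35/28 ≈ 1.250 (ISO target is √2 ≈ 1.414).
In the A-series (A0 area = 1 m²): A10 = 26 × 37 mm.
Off by 4 mm total — nearest standard size.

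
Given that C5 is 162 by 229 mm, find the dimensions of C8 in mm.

C6: ⌊229/2⌋ × 162 = 114 × 162 mm
C7: ⌊162/2⌋ × 114 = 81 × 114 mm
C8: ⌊114/2⌋ × 81 = 57 × 81 mm

57 × 81 mm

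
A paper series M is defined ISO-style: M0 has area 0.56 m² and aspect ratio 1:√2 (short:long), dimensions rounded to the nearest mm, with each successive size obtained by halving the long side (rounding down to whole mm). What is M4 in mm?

157 × 222 mm

Let M0's short side be w mm. w · w√2 = 0.56 m² = 560,000 mm², so w ≈ 629.3 mm and w√2 ≈ 889.9 mm → M0 = 629 × 890 mm.
M1: ⌊890/2⌋ × 629 = 445 × 629 mm
M2: ⌊629/2⌋ × 445 = 314 × 445 mm
M3: ⌊445/2⌋ × 314 = 222 × 314 mm
M4: ⌊314/2⌋ × 222 = 157 × 222 mm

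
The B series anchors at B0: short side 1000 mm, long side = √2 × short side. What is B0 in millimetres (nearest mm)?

Short side = 1000 mm; long side = 1000√2 ≈ 1414.2 mm.

1000 × 1414 mm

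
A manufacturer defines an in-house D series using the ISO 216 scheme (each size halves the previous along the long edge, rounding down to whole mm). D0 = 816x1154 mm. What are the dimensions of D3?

D1: ⌊1154/2⌋ × 816 = 577 × 816 mm
D2: ⌊816/2⌋ × 577 = 408 × 577 mm
D3: ⌊577/2⌋ × 408 = 288 × 408 mm

288 × 408 mm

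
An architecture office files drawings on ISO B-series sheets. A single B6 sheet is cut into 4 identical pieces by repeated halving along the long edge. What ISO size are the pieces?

B8

4 = 2^2, so 2 halving steps.
B6 → B7 → … → B8 after 2 steps.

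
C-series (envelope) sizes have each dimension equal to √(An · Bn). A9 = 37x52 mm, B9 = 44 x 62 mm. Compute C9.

Short side: √(37 · 44) = √1628 ≈ 40.3 → 40 mm
Long side: √(52 · 62) = √3224 ≈ 56.8 → 57 mm

40 × 57 mm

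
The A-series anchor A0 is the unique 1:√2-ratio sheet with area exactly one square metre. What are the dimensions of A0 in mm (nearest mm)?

Let the short side be w mm. Then the long side is w√2 and w · w√2 = 10⁶ mm².
w² = 10⁶/√2, so w = 1000 / 2^(1/4) ≈ 840.9 mm; long side = 1000 · 2^(1/4) ≈ 1189.2 mm.

841 × 1189 mm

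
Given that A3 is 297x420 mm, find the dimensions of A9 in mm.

37 × 52 mm

A4: ⌊420/2⌋ × 297 = 210 × 297 mm
A5: ⌊297/2⌋ × 210 = 148 × 210 mm
A6: ⌊210/2⌋ × 148 = 105 × 148 mm
A7: ⌊148/2⌋ × 105 = 74 × 105 mm
A8: ⌊105/2⌋ × 74 = 52 × 74 mm
A9: ⌊74/2⌋ × 52 = 37 × 52 mm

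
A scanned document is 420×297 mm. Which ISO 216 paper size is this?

Aspect ratio 420/297 ≈ 1.414 — close to the ISO √2 ≈ 1.414.
In the A-series (A0 area = 1 m²): A3 = 297 × 420 mm.

A3 (297 × 420 mm)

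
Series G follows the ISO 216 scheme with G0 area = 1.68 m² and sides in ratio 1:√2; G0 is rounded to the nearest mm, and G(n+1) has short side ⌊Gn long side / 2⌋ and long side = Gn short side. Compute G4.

272 × 385 mm

Let G0's short side be w mm. w · w√2 = 1.68 m² = 1,680,000 mm², so w ≈ 1089.9 mm and w√2 ≈ 1541.4 mm → G0 = 1090 × 1541 mm.
G1: ⌊1541/2⌋ × 1090 = 770 × 1090 mm
G2: ⌊1090/2⌋ × 770 = 545 × 770 mm
G3: ⌊770/2⌋ × 545 = 385 × 545 mm
G4: ⌊545/2⌋ × 385 = 272 × 385 mm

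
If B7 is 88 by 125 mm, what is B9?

B8: ⌊125/2⌋ × 88 = 62 × 88 mm
B9: ⌊88/2⌋ × 62 = 44 × 62 mm

44 × 62 mm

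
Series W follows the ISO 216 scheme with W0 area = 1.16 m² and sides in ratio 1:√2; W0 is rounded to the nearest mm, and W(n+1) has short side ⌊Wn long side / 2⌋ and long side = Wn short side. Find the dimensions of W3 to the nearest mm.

320 × 453 mm

Let W0's short side be w mm. w · w√2 = 1.16 m² = 1,160,000 mm², so w ≈ 905.7 mm and w√2 ≈ 1280.8 mm → W0 = 906 × 1281 mm.
W1: ⌊1281/2⌋ × 906 = 640 × 906 mm
W2: ⌊906/2⌋ × 640 = 453 × 640 mm
W3: ⌊640/2⌋ × 453 = 320 × 453 mm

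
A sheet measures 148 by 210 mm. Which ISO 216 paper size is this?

Aspect ratio 210/148 ≈ 1.419 — close to the ISO √2 ≈ 1.414.
In the A-series (A0 area = 1 m²): A5 = 148 × 210 mm.

A5 (148 × 210 mm)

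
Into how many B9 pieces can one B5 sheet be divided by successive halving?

B5 = 176 × 250 mm; B9 = 44 × 62 mm.
Each halving step doubles the count; 4 steps from B5 to B9.
2^4 = 16.

16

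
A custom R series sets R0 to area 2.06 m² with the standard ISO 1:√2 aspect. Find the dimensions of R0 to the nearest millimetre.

1207 × 1707 mm

Let the short side be w mm. Then w · w√2 = 2.06 m² = 2,060,000 mm².
w² = 2,060,000/√2, so w ≈ 1206.9 mm; long side = w√2 ≈ 1706.8 mm.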